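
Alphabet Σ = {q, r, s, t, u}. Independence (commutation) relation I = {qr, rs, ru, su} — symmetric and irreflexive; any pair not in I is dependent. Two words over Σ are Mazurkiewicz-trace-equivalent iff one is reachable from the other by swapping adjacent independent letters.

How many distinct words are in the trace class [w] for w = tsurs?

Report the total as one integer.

12

0(t) covers ∅
1(s) covers 0:t
2(u) covers 0:t
3(r) covers 0:t
4(s) covers 1:s
floor of heap: 0:t
completions by unplaced set U, small U first (add the entries for U minus each lowest piece of U):
  |U|=1: {2}:1  {3}:1  {4}:1
  |U|=2: {1,4}:1  {2,3}:2  {2,4}:2  {3,4}:2
  |U|=3: {1,2,4}:3  {1,3,4}:3  {2,3,4}:6
  start at 0(t): 12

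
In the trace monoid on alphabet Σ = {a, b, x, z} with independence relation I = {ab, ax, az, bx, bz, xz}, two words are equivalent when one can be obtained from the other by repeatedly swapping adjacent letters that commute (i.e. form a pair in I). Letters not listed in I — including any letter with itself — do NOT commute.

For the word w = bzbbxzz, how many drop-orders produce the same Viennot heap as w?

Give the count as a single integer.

#0=b has no predecessor
#1=z has no predecessor
#2=b depends on [0:b]
#3=b depends on [2:b]
#4=x has no predecessor
#5=z depends on [1:z]
#6=z depends on [5:z]
sources: [0:b, 1:z, 4:x]
N(rest) = Σ N(rest − s) over sources s of rest; N(one piece) = 1:
  size 1 → [3]=1  [4]=1  [6]=1
  size 2 → [2,3]=1  [3,4]=2  [3,6]=2  [4,6]=2  [5,6]=1
  size 3 → [0,2,3]=1  [1,5,6]=1  [2,3,4]=3  [2,3,6]=3  [3,4,6]=6  [3,5,6]=3  [4,5,6]=3
  size 4 → [0,2,3,4]=4  [0,2,3,6]=4  [1,3,5,6]=4  [1,4,5,6]=4  [2,3,4,6]=12  [2,3,5,6]=6  [3,4,5,6]=12
  size 5 → [0,2,3,4,6]=20  [0,2,3,5,6]=10  [1,2,3,5,6]=10  [1,3,4,5,6]=20  [2,3,4,5,6]=30
  first=0(b) contributes 60
  first=1(z) contributes 60
  first=4(x) contributes 20
|[w]| = 140

140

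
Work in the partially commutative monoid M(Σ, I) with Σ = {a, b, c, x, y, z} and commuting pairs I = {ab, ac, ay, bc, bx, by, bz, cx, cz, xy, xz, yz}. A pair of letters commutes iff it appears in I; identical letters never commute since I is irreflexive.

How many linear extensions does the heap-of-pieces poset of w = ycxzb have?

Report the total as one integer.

60

piece 0:y — minimal
piece 1:c rests on {0:y}
piece 2:x — minimal
piece 3:z — minimal
piece 4:b — minimal
minimal pieces: {0:y, 2:x, 3:z, 4:b}
ways to finish when only these pieces remain (= sum over removing one remaining piece with nothing left below it):
  1 left: {1}→1  {2}→1  {3}→1  {4}→1
  2 left: {0,1}→1  {1,2}→2  {1,3}→2  {1,4}→2  {2,3}→2  {2,4}→2  {3,4}→2
  3 left: {0,1,2}→3  {0,1,3}→3  {0,1,4}→3  {1,2,3}→6  {1,2,4}→6  {1,3,4}→6  {2,3,4}→6
  placing 0:y first → 24 extensions
  placing 2:x first → 12 extensions
  placing 3:z first → 12 extensions
  placing 4:b first → 12 extensions
total linear extensions = 60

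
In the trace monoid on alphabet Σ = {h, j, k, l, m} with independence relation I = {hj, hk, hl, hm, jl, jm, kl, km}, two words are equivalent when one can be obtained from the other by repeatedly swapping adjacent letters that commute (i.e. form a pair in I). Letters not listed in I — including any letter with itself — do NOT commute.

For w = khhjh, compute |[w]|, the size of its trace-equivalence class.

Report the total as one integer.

#0=k has no predecessor
#1=h has no predecessor
#2=h depends on [1:h]
#3=j depends on [0:k]
#4=h depends on [2:h]
sources: [0:k, 1:h]
N(rest) = Σ N(rest − s) over sources s of rest; N(one piece) = 1:
  size 1 → [3]=1  [4]=1
  size 2 → [0,3]=1  [2,4]=1  [3,4]=2
  size 3 → [0,3,4]=3  [1,2,4]=1  [2,3,4]=3
  first=0(k) contributes 4
  first=1(h) contributes 6
|[w]| = 10

10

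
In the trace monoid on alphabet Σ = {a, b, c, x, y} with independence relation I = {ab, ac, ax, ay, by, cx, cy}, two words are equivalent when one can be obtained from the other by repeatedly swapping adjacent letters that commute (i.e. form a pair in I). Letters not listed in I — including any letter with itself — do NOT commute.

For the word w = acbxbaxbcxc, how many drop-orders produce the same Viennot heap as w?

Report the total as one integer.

piece 0:a — minimal
piece 1:c — minimal
piece 2:b rests on {1:c}
piece 3:x rests on {2:b}
piece 4:b rests on {3:x}
piece 5:a rests on {0:a}
piece 6:x rests on {4:b}
piece 7:b rests on {6:x}
piece 8:c rests on {7:b}
piece 9:x rests on {7:b}
piece 10:c rests on {8:c}
minimal pieces: {0:a, 1:c}
ways to finish when only these pieces remain (= sum over removing one remaining piece with nothing left below it):
  1 left: {5}→1  {9}→1  {10}→1
  2 left: {0,5}→1  {5,9}→2  {5,10}→2  {8,10}→1  {9,10}→2
  3 left: {0,5,9}→3  {0,5,10}→3  {5,8,10}→3  {5,9,10}→6  {8,9,10}→3
  4 left: {0,5,8,10}→6  {0,5,9,10}→12  {5,8,9,10}→12  {7,8,9,10}→3
  5 left: {0,5,8,9,10}→30  {5,7,8,9,10}→15  {6,7,8,9,10}→3
  6 left: {0,5,7,8,9,10}→45  {4,6,7,8,9,10}→3  {5,6,7,8,9,10}→18
  7 left: {0,5,6,7,8,9,10}→63  {3,4,6,7,8,9,10}→3  {4,5,6,7,8,9,10}→21
  8 left: {0,4,5,6,7,8,9,10}→84  {2,3,4,6,7,8,9,10}→3  {3,4,5,6,7,8,9,10}→24
  9 left: {0,3,4,5,6,7,8,9,10}→108  {1,2,3,4,6,7,8,9,10}→3  {2,3,4,5,6,7,8,9,10}→27
  placing 0:a first → 30 extensions
  placing 1:c first → 135 extensions
total linear extensions = 165

165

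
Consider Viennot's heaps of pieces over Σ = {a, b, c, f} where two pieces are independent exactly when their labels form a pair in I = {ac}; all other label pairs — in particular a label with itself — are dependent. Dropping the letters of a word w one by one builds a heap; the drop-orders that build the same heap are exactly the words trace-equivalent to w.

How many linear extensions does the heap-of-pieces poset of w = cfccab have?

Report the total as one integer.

#0=c has no predecessor
#1=f depends on [0:c]
#2=c depends on [1:f]
#3=c depends on [2:c]
#4=a depends on [1:f]
#5=b depends on [3:c, 4:a]
sources: [0:c]
N(rest) = Σ N(rest − s) over sources s of rest; N(one piece) = 1:
  size 1 → [5]=1
  size 2 → [3,5]=1  [4,5]=1
  size 3 → [2,3,5]=1  [3,4,5]=2
  size 4 → [2,3,4,5]=3
  first=0(c) contributes 3

3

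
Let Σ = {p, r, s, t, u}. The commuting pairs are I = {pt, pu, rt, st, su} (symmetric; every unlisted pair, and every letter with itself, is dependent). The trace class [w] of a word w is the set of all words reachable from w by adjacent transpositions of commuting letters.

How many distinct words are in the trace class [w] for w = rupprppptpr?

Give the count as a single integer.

piece 0:r — minimal
piece 1:u rests on {0:r}
piece 2:p rests on {0:r}
piece 3:p rests on {2:p}
piece 4:r rests on {1:u, 3:p}
piece 5:p rests on {4:r}
piece 6:p rests on {5:p}
piece 7:p rests on {6:p}
piece 8:t rests on {1:u}
piece 9:p rests on {7:p}
piece 10:r rests on {9:p}
minimal pieces: {0:r}
ways to finish when only these pieces remain (= sum over removing one remaining piece with nothing left below it):
  1 left: {8}→1  {10}→1
  2 left: {8,10}→2  {9,10}→1
  3 left: {7,9,10}→1  {8,9,10}→3
  4 left: {6,7,9,10}→1  {7,8,9,10}→4
  5 left: {5,6,7,9,10}→1  {6,7,8,9,10}→5
  6 left: {4,5,6,7,9,10}→1  {5,6,7,8,9,10}→6
  7 left: {3,4,5,6,7,9,10}→1  {4,5,6,7,8,9,10}→7
  8 left: {1,4,5,6,7,8,9,10}→7  {2,3,4,5,6,7,9,10}→1  {3,4,5,6,7,8,9,10}→8
  9 left: {1,3,4,5,6,7,8,9,10}→15  {2,3,4,5,6,7,8,9,10}→9
  placing 0:r first → 24 extensions

24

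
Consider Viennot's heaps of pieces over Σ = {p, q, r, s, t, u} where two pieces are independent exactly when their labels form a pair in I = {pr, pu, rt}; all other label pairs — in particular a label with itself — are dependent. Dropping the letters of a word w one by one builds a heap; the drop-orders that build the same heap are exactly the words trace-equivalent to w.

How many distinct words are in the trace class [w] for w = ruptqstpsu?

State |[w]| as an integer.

3

#0=r has no predecessor
#1=u depends on [0:r]
#2=p has no predecessor
#3=t depends on [1:u, 2:p]
#4=q depends on [3:t]
#5=s depends on [4:q]
#6=t depends on [5:s]
#7=p depends on [6:t]
#8=s depends on [7:p]
#9=u depends on [8:s]
sources: [0:r, 2:p]
N(rest) = Σ N(rest − s) over sources s of rest; N(one piece) = 1:
  size 1 → [9]=1
  size 2 → [8,9]=1
  size 3 → [7,8,9]=1
  size 4 → [6,7,8,9]=1
  size 5 → [5,6,7,8,9]=1
  size 6 → [4,5,6,7,8,9]=1
  size 7 → [3,4,5,6,7,8,9]=1
  size 8 → [1,3,4,5,6,7,8,9]=1  [2,3,4,5,6,7,8,9]=1
  first=0(r) contributes 2
  first=2(p) contributes 1
|[w]| = 3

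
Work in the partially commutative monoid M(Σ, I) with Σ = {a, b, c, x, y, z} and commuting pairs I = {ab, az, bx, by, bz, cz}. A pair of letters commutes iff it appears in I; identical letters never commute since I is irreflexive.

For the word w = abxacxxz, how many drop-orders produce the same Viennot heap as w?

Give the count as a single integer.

0(a) covers ∅
1(b) covers ∅
2(x) covers 0:a
3(a) covers 2:x
4(c) covers 1:b, 3:a
5(x) covers 4:c
6(x) covers 5:x
7(z) covers 6:x
floor of heap: 0:a, 1:b
completions by unplaced set U, small U first (add the entries for U minus each lowest piece of U):
  |U|=1: {7}:1
  |U|=2: {6,7}:1
  |U|=3: {5,6,7}:1
  |U|=4: {4,5,6,7}:1
  |U|=5: {1,4,5,6,7}:1  {3,4,5,6,7}:1
  |U|=6: {1,3,4,5,6,7}:2  {2,3,4,5,6,7}:1
  start at 0(a): 3
  start at 1(b): 1
sum over floor = 4

4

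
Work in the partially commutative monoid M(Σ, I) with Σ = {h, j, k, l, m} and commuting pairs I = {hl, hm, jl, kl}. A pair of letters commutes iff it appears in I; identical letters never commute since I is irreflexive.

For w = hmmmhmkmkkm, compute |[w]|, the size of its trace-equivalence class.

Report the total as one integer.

15

piece 0:h — minimal
piece 1:m — minimal
piece 2:m rests on {1:m}
piece 3:m rests on {2:m}
piece 4:h rests on {0:h}
piece 5:m rests on {3:m}
piece 6:k rests on {4:h, 5:m}
piece 7:m rests on {6:k}
piece 8:k rests on {7:m}
piece 9:k rests on {8:k}
piece 10:m rests on {9:k}
minimal pieces: {0:h, 1:m}
ways to finish when only these pieces remain (= sum over removing one remaining piece with nothing left below it):
  1 left: {10}→1
  2 left: {9,10}→1
  3 left: {8,9,10}→1
  4 left: {7,8,9,10}→1
  5 left: {6,7,8,9,10}→1
  6 left: {4,6,7,8,9,10}→1  {5,6,7,8,9,10}→1
  7 left: {0,4,6,7,8,9,10}→1  {3,5,6,7,8,9,10}→1  {4,5,6,7,8,9,10}→2
  8 left: {0,4,5,6,7,8,9,10}→3  {2,3,5,6,7,8,9,10}→1  {3,4,5,6,7,8,9,10}→3
  9 left: {0,3,4,5,6,7,8,9,10}→6  {1,2,3,5,6,7,8,9,10}→1  {2,3,4,5,6,7,8,9,10}→4
  placing 0:h first → 5 extensions
  placing 1:m first → 10 extensions
total linear extensions = 15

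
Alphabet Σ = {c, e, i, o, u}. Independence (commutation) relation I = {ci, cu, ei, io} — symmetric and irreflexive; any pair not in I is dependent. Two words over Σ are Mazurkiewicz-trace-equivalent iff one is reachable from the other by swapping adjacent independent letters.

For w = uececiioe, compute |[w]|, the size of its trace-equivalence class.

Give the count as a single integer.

28

0(u) covers ∅
1(e) covers 0:u
2(c) covers 1:e
3(e) covers 2:c
4(c) covers 3:e
5(i) covers 0:u
6(i) covers 5:i
7(o) covers 4:c
8(e) covers 7:o
floor of heap: 0:u
completions by unplaced set U, small U first (add the entries for U minus each lowest piece of U):
  |U|=1: {6}:1  {8}:1
  |U|=2: {5,6}:1  {6,8}:2  {7,8}:1
  |U|=3: {4,7,8}:1  {5,6,8}:3  {6,7,8}:3
  |U|=4: {3,4,7,8}:1  {4,6,7,8}:4  {5,6,7,8}:6
  |U|=5: {2,3,4,7,8}:1  {3,4,6,7,8}:5  {4,5,6,7,8}:10
  |U|=6: {1,2,3,4,7,8}:1  {2,3,4,6,7,8}:6  {3,4,5,6,7,8}:15
  |U|=7: {1,2,3,4,6,7,8}:7  {2,3,4,5,6,7,8}:21
  start at 0(u): 28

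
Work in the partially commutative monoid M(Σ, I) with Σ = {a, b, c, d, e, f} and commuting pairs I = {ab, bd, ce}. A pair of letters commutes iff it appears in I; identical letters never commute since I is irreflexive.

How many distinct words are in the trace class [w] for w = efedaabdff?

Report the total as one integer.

drop 0:e onto floor
drop 1:f onto {0:e}
drop 2:e onto {1:f}
drop 3:d onto {2:e}
drop 4:a onto {3:d}
drop 5:a onto {4:a}
drop 6:b onto {2:e}
drop 7:d onto {5:a}
drop 8:f onto {6:b, 7:d}
drop 9:f onto {8:f}
ground layer = {0:e}
drop-orders for the pieces not yet dropped (sum over which currently-grounded one goes next):
  1 to go: {9} 1
  2 to go: {8,9} 1
  3 to go: {6,8,9} 1  {7,8,9} 1
  4 to go: {5,7,8,9} 1  {6,7,8,9} 2
  5 to go: {4,5,7,8,9} 1  {5,6,7,8,9} 3
  6 to go: {3,4,5,7,8,9} 1  {4,5,6,7,8,9} 4
  7 to go: {3,4,5,6,7,8,9} 5
  8 to go: {2,3,4,5,6,7,8,9} 5
  if 0:e drops first: 5 orders

5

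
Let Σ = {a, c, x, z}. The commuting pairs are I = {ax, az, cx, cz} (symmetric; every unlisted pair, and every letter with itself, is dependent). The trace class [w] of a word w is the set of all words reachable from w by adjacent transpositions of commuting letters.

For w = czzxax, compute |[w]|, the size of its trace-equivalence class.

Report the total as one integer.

drop 0:c onto floor
drop 1:z onto floor
drop 2:z onto {1:z}
drop 3:x onto {2:z}
drop 4:a onto {0:c}
drop 5:x onto {3:x}
ground layer = {0:c, 1:z}
drop-orders for the pieces not yet dropped (sum over which currently-grounded one goes next):
  1 to go: {4} 1  {5} 1
  2 to go: {0,4} 1  {3,5} 1  {4,5} 2
  3 to go: {0,4,5} 3  {2,3,5} 1  {3,4,5} 3
  4 to go: {0,3,4,5} 6  {1,2,3,5} 1  {2,3,4,5} 4
  if 0:c drops first: 5 orders
  if 1:z drops first: 10 orders
heap linearizations: 15

15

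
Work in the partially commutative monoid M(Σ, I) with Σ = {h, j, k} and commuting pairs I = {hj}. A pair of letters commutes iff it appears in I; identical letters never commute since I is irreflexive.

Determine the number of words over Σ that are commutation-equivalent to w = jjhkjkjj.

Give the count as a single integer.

drop 0:j onto floor
drop 1:j onto {0:j}
drop 2:h onto floor
drop 3:k onto {1:j, 2:h}
drop 4:j onto {3:k}
drop 5:k onto {4:j}
drop 6:j onto {5:k}
drop 7:j onto {6:j}
ground layer = {0:j, 2:h}
drop-orders for the pieces not yet dropped (sum over which currently-grounded one goes next):
  1 to go: {7} 1
  2 to go: {6,7} 1
  3 to go: {5,6,7} 1
  4 to go: {4,5,6,7} 1
  5 to go: {3,4,5,6,7} 1
  6 to go: {1,3,4,5,6,7} 1  {2,3,4,5,6,7} 1
  if 0:j drops first: 2 orders
  if 2:h drops first: 1 orders
heap linearizations: 3

3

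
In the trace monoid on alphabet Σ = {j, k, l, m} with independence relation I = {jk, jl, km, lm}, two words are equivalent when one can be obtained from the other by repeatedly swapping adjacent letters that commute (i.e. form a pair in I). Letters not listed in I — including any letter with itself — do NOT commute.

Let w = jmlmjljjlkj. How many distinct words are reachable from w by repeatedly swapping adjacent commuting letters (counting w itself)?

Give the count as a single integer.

330

#0=j has no predecessor
#1=m depends on [0:j]
#2=l has no predecessor
#3=m depends on [1:m]
#4=j depends on [3:m]
#5=l depends on [2:l]
#6=j depends on [4:j]
#7=j depends on [6:j]
#8=l depends on [5:l]
#9=k depends on [8:l]
#10=j depends on [7:j]
sources: [0:j, 2:l]
N(rest) = Σ N(rest − s) over sources s of rest; N(one piece) = 1:
  size 1 → [9]=1  [10]=1
  size 2 → [7,10]=1  [8,9]=1  [9,10]=2
  size 3 → [5,8,9]=1  [6,7,10]=1  [7,9,10]=3  [8,9,10]=3
  size 4 → [2,5,8,9]=1  [4,6,7,10]=1  [5,8,9,10]=4  [6,7,9,10]=4  [7,8,9,10]=6
  size 5 → [2,5,8,9,10]=5  [3,4,6,7,10]=1  [4,6,7,9,10]=5  [5,7,8,9,10]=10  [6,7,8,9,10]=10
  size 6 → [1,3,4,6,7,10]=1  [2,5,7,8,9,10]=15  [3,4,6,7,9,10]=6  [4,6,7,8,9,10]=15  [5,6,7,8,9,10]=20
  size 7 → [0,1,3,4,6,7,10]=1  [1,3,4,6,7,9,10]=7  [2,5,6,7,8,9,10]=35  [3,4,6,7,8,9,10]=21  [4,5,6,7,8,9,10]=35
  size 8 → [0,1,3,4,6,7,9,10]=8  [1,3,4,6,7,8,9,10]=28  [2,4,5,6,7,8,9,10]=70  [3,4,5,6,7,8,9,10]=56
  size 9 → [0,1,3,4,6,7,8,9,10]=36  [1,3,4,5,6,7,8,9,10]=84  [2,3,4,5,6,7,8,9,10]=126
  first=0(j) contributes 210
  first=2(l) contributes 120
|[w]| = 330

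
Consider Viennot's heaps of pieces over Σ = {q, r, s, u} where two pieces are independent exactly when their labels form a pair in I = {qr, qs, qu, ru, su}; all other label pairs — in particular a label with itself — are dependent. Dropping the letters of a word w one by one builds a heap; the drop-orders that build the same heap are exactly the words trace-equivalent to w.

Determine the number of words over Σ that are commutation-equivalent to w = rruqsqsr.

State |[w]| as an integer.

168

drop 0:r onto floor
drop 1:r onto {0:r}
drop 2:u onto floor
drop 3:q onto floor
drop 4:s onto {1:r}
drop 5:q onto {3:q}
drop 6:s onto {4:s}
drop 7:r onto {6:s}
ground layer = {0:r, 2:u, 3:q}
drop-orders for the pieces not yet dropped (sum over which currently-grounded one goes next):
  1 to go: {2} 1  {5} 1  {7} 1
  2 to go: {2,5} 2  {2,7} 2  {3,5} 1  {5,7} 2  {6,7} 1
  3 to go: {2,3,5} 3  {2,5,7} 6  {2,6,7} 3  {3,5,7} 3  {4,6,7} 1  {5,6,7} 3
  4 to go: {1,4,6,7} 1  {2,3,5,7} 12  {2,4,6,7} 4  {2,5,6,7} 12  {3,5,6,7} 6  {4,5,6,7} 4
  5 to go: {0,1,4,6,7} 1  {1,2,4,6,7} 5  {1,4,5,6,7} 5  {2,3,5,6,7} 30  {2,4,5,6,7} 20  {3,4,5,6,7} 10
  6 to go: {0,1,2,4,6,7} 6  {0,1,4,5,6,7} 6  {1,2,4,5,6,7} 30  {1,3,4,5,6,7} 15  {2,3,4,5,6,7} 60
  if 0:r drops first: 105 orders
  if 2:u drops first: 21 orders
  if 3:q drops first: 42 orders
heap linearizations: 168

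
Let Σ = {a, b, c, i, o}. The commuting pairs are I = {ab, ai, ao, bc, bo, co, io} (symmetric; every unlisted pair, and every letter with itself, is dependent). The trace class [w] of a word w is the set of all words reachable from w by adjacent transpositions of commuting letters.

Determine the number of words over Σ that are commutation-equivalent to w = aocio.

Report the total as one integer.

0(a) covers ∅
1(o) covers ∅
2(c) covers 0:a
3(i) covers 2:c
4(o) covers 1:o
floor of heap: 0:a, 1:o
completions by unplaced set U, small U first (add the entries for U minus each lowest piece of U):
  |U|=1: {3}:1  {4}:1
  |U|=2: {1,4}:1  {2,3}:1  {3,4}:2
  |U|=3: {0,2,3}:1  {1,3,4}:3  {2,3,4}:3
  start at 0(a): 6
  start at 1(o): 4
sum over floor = 10

10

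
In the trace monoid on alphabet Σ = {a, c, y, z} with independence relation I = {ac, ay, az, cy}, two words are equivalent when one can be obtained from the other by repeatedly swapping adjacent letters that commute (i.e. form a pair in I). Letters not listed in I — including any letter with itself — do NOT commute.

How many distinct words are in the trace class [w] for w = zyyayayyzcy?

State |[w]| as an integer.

drop 0:z onto floor
drop 1:y onto {0:z}
drop 2:y onto {1:y}
drop 3:a onto floor
drop 4:y onto {2:y}
drop 5:a onto {3:a}
drop 6:y onto {4:y}
drop 7:y onto {6:y}
drop 8:z onto {7:y}
drop 9:c onto {8:z}
drop 10:y onto {8:z}
ground layer = {0:z, 3:a}
drop-orders for the pieces not yet dropped (sum over which currently-grounded one goes next):
  1 to go: {5} 1  {9} 1  {10} 1
  2 to go: {3,5} 1  {5,9} 2  {5,10} 2  {9,10} 2
  3 to go: {3,5,9} 3  {3,5,10} 3  {5,9,10} 6  {8,9,10} 2
  4 to go: {3,5,9,10} 12  {5,8,9,10} 8  {7,8,9,10} 2
  5 to go: {3,5,8,9,10} 20  {5,7,8,9,10} 10  {6,7,8,9,10} 2
  6 to go: {3,5,7,8,9,10} 30  {4,6,7,8,9,10} 2  {5,6,7,8,9,10} 12
  7 to go: {2,4,6,7,8,9,10} 2  {3,5,6,7,8,9,10} 42  {4,5,6,7,8,9,10} 14
  8 to go: {1,2,4,6,7,8,9,10} 2  {2,4,5,6,7,8,9,10} 16  {3,4,5,6,7,8,9,10} 56
  9 to go: {0,1,2,4,6,7,8,9,10} 2  {1,2,4,5,6,7,8,9,10} 18  {2,3,4,5,6,7,8,9,10} 72
  if 0:z drops first: 90 orders
  if 3:a drops first: 20 orders
heap linearizations: 110

110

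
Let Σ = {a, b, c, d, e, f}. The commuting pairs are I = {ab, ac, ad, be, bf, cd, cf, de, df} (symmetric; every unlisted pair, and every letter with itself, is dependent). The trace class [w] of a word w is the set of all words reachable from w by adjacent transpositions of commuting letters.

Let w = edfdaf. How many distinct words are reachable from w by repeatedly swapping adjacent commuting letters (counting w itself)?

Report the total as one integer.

15

#0=e has no predecessor
#1=d has no predecessor
#2=f depends on [0:e]
#3=d depends on [1:d]
#4=a depends on [2:f]
#5=f depends on [4:a]
sources: [0:e, 1:d]
N(rest) = Σ N(rest − s) over sources s of rest; N(one piece) = 1:
  size 1 → [3]=1  [5]=1
  size 2 → [1,3]=1  [3,5]=2  [4,5]=1
  size 3 → [1,3,5]=3  [2,4,5]=1  [3,4,5]=3
  size 4 → [0,2,4,5]=1  [1,3,4,5]=6  [2,3,4,5]=4
  first=0(e) contributes 10
  first=1(d) contributes 5
|[w]| = 15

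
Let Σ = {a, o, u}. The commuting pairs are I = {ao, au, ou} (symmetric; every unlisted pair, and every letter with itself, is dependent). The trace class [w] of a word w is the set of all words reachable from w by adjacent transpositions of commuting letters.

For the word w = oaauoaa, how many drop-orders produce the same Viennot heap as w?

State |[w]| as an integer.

0(o) covers ∅
1(a) covers ∅
2(a) covers 1:a
3(u) covers ∅
4(o) covers 0:o
5(a) covers 2:a
6(a) covers 5:a
floor of heap: 0:o, 1:a, 3:u
completions by unplaced set U, small U first (add the entries for U minus each lowest piece of U):
  |U|=1: {3}:1  {4}:1  {6}:1
  |U|=2: {0,4}:1  {3,4}:2  {3,6}:2  {4,6}:2  {5,6}:1
  |U|=3: {0,3,4}:3  {0,4,6}:3  {2,5,6}:1  {3,4,6}:6  {3,5,6}:3  {4,5,6}:3
  |U|=4: {0,3,4,6}:12  {0,4,5,6}:6  {1,2,5,6}:1  {2,3,5,6}:4  {2,4,5,6}:4  {3,4,5,6}:12
  |U|=5: {0,2,4,5,6}:10  {0,3,4,5,6}:30  {1,2,3,5,6}:5  {1,2,4,5,6}:5  {2,3,4,5,6}:20
  start at 0(o): 30
  start at 1(a): 60
  start at 3(u): 15
sum over floor = 105

105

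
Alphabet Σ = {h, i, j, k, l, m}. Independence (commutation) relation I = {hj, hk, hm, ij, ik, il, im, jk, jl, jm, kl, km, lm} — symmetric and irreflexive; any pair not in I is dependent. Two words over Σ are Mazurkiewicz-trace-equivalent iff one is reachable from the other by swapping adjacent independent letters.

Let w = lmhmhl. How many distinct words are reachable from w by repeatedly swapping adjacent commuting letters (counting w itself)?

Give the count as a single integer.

#0=l has no predecessor
#1=m has no predecessor
#2=h depends on [0:l]
#3=m depends on [1:m]
#4=h depends on [2:h]
#5=l depends on [4:h]
sources: [0:l, 1:m]
N(rest) = Σ N(rest − s) over sources s of rest; N(one piece) = 1:
  size 1 → [3]=1  [5]=1
  size 2 → [1,3]=1  [3,5]=2  [4,5]=1
  size 3 → [1,3,5]=3  [2,4,5]=1  [3,4,5]=3
  size 4 → [0,2,4,5]=1  [1,3,4,5]=6  [2,3,4,5]=4
  first=0(l) contributes 10
  first=1(m) contributes 5
|[w]| = 15

15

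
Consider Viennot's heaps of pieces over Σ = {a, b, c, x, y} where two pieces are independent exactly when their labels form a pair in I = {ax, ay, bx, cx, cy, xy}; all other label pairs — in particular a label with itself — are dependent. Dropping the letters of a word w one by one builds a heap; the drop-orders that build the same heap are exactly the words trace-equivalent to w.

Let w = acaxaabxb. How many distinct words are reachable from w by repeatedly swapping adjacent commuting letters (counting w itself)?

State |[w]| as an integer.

0(a) covers ∅
1(c) covers 0:a
2(a) covers 1:c
3(x) covers ∅
4(a) covers 2:a
5(a) covers 4:a
6(b) covers 5:a
7(x) covers 3:x
8(b) covers 6:b
floor of heap: 0:a, 3:x
completions by unplaced set U, small U first (add the entries for U minus each lowest piece of U):
  |U|=1: {7}:1  {8}:1
  |U|=2: {3,7}:1  {6,8}:1  {7,8}:2
  |U|=3: {3,7,8}:3  {5,6,8}:1  {6,7,8}:3
  |U|=4: {3,6,7,8}:6  {4,5,6,8}:1  {5,6,7,8}:4
  |U|=5: {2,4,5,6,8}:1  {3,5,6,7,8}:10  {4,5,6,7,8}:5
  |U|=6: {1,2,4,5,6,8}:1  {2,4,5,6,7,8}:6  {3,4,5,6,7,8}:15
  |U|=7: {0,1,2,4,5,6,8}:1  {1,2,4,5,6,7,8}:7  {2,3,4,5,6,7,8}:21
  start at 0(a): 28
  start at 3(x): 8
sum over floor = 36

36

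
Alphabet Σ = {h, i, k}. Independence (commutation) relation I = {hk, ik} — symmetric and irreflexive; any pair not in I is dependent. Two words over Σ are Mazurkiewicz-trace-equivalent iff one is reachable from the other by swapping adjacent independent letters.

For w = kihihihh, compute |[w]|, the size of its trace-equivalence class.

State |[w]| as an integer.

8

0(k) covers ∅
1(i) covers ∅
2(h) covers 1:i
3(i) covers 2:h
4(h) covers 3:i
5(i) covers 4:h
6(h) covers 5:i
7(h) covers 6:h
floor of heap: 0:k, 1:i
completions by unplaced set U, small U first (add the entries for U minus each lowest piece of U):
  |U|=1: {0}:1  {7}:1
  |U|=2: {0,7}:2  {6,7}:1
  |U|=3: {0,6,7}:3  {5,6,7}:1
  |U|=4: {0,5,6,7}:4  {4,5,6,7}:1
  |U|=5: {0,4,5,6,7}:5  {3,4,5,6,7}:1
  |U|=6: {0,3,4,5,6,7}:6  {2,3,4,5,6,7}:1
  start at 0(k): 1
  start at 1(i): 7
sum over floor = 8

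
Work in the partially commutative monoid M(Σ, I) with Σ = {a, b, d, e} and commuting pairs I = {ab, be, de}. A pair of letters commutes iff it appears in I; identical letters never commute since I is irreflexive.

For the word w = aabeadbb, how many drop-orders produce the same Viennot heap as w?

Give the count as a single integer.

5

piece 0:a — minimal
piece 1:a rests on {0:a}
piece 2:b — minimal
piece 3:e rests on {1:a}
piece 4:a rests on {3:e}
piece 5:d rests on {2:b, 4:a}
piece 6:b rests on {5:d}
piece 7:b rests on {6:b}
minimal pieces: {0:a, 2:b}
ways to finish when only these pieces remain (= sum over removing one remaining piece with nothing left below it):
  1 left: {7}→1
  2 left: {6,7}→1
  3 left: {5,6,7}→1
  4 left: {2,5,6,7}→1  {4,5,6,7}→1
  5 left: {2,4,5,6,7}→2  {3,4,5,6,7}→1
  6 left: {1,3,4,5,6,7}→1  {2,3,4,5,6,7}→3
  placing 0:a first → 4 extensions
  placing 2:b first → 1 extensions
total linear extensions = 5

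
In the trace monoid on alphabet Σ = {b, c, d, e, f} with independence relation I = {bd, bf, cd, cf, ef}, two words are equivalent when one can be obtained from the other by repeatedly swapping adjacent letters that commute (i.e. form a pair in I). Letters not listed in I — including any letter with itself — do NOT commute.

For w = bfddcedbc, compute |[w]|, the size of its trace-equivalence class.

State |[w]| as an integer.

#0=b has no predecessor
#1=f has no predecessor
#2=d depends on [1:f]
#3=d depends on [2:d]
#4=c depends on [0:b]
#5=e depends on [3:d, 4:c]
#6=d depends on [5:e]
#7=b depends on [5:e]
#8=c depends on [7:b]
sources: [0:b, 1:f]
N(rest) = Σ N(rest − s) over sources s of rest; N(one piece) = 1:
  size 1 → [6]=1  [8]=1
  size 2 → [6,8]=2  [7,8]=1
  size 3 → [6,7,8]=3
  size 4 → [5,6,7,8]=3
  size 5 → [3,5,6,7,8]=3  [4,5,6,7,8]=3
  size 6 → [0,4,5,6,7,8]=3  [2,3,5,6,7,8]=3  [3,4,5,6,7,8]=6
  size 7 → [0,3,4,5,6,7,8]=9  [1,2,3,5,6,7,8]=3  [2,3,4,5,6,7,8]=9
  first=0(b) contributes 12
  first=1(f) contributes 18
|[w]| = 30

30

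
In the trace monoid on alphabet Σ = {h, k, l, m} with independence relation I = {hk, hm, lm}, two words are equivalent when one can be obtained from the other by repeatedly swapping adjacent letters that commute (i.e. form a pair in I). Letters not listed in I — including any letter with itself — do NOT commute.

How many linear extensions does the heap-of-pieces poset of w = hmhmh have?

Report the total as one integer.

#0=h has no predecessor
#1=m has no predecessor
#2=h depends on [0:h]
#3=m depends on [1:m]
#4=h depends on [2:h]
sources: [0:h, 1:m]
N(rest) = Σ N(rest − s) over sources s of rest; N(one piece) = 1:
  size 1 → [3]=1  [4]=1
  size 2 → [1,3]=1  [2,4]=1  [3,4]=2
  size 3 → [0,2,4]=1  [1,3,4]=3  [2,3,4]=3
  first=0(h) contributes 6
  first=1(m) contributes 4
|[w]| = 10

10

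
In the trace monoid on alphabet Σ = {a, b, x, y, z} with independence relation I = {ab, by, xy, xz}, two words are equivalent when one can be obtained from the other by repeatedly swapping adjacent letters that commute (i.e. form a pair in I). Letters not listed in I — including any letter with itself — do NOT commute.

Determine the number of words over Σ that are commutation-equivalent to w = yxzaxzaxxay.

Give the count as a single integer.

6

#0=y has no predecessor
#1=x has no predecessor
#2=z depends on [0:y]
#3=a depends on [1:x, 2:z]
#4=x depends on [3:a]
#5=z depends on [3:a]
#6=a depends on [4:x, 5:z]
#7=x depends on [6:a]
#8=x depends on [7:x]
#9=a depends on [8:x]
#10=y depends on [9:a]
sources: [0:y, 1:x]
N(rest) = Σ N(rest − s) over sources s of rest; N(one piece) = 1:
  size 1 → [10]=1
  size 2 → [9,10]=1
  size 3 → [8,9,10]=1
  size 4 → [7,8,9,10]=1
  size 5 → [6,7,8,9,10]=1
  size 6 → [4,6,7,8,9,10]=1  [5,6,7,8,9,10]=1
  size 7 → [4,5,6,7,8,9,10]=2
  size 8 → [3,4,5,6,7,8,9,10]=2
  size 9 → [1,3,4,5,6,7,8,9,10]=2  [2,3,4,5,6,7,8,9,10]=2
  first=0(y) contributes 4
  first=1(x) contributes 2
|[w]| = 6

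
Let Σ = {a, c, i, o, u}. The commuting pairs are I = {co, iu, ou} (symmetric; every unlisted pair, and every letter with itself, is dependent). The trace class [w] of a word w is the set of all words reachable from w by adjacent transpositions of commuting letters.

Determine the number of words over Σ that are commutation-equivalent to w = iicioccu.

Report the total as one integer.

4

0(i) covers ∅
1(i) covers 0:i
2(c) covers 1:i
3(i) covers 2:c
4(o) covers 3:i
5(c) covers 3:i
6(c) covers 5:c
7(u) covers 6:c
floor of heap: 0:i
completions by unplaced set U, small U first (add the entries for U minus each lowest piece of U):
  |U|=1: {4}:1  {7}:1
  |U|=2: {4,7}:2  {6,7}:1
  |U|=3: {4,6,7}:3  {5,6,7}:1
  |U|=4: {4,5,6,7}:4
  |U|=5: {3,4,5,6,7}:4
  |U|=6: {2,3,4,5,6,7}:4
  start at 0(i): 4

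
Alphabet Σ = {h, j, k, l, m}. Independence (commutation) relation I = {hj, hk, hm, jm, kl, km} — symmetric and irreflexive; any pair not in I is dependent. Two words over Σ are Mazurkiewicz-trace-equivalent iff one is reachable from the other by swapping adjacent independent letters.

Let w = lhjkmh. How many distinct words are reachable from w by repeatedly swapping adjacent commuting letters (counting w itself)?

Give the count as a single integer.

30

#0=l has no predecessor
#1=h depends on [0:l]
#2=j depends on [0:l]
#3=k depends on [2:j]
#4=m depends on [0:l]
#5=h depends on [1:h]
sources: [0:l]
N(rest) = Σ N(rest − s) over sources s of rest; N(one piece) = 1:
  size 1 → [3]=1  [4]=1  [5]=1
  size 2 → [1,5]=1  [2,3]=1  [3,4]=2  [3,5]=2  [4,5]=2
  size 3 → [1,3,5]=3  [1,4,5]=3  [2,3,4]=3  [2,3,5]=3  [3,4,5]=6
  size 4 → [1,2,3,5]=6  [1,3,4,5]=12  [2,3,4,5]=12
  first=0(l) contributes 30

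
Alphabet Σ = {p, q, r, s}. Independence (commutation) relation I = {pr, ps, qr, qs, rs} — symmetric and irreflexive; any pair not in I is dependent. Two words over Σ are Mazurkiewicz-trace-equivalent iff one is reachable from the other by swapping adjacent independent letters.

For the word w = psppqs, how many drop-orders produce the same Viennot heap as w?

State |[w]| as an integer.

0(p) covers ∅
1(s) covers ∅
2(p) covers 0:p
3(p) covers 2:p
4(q) covers 3:p
5(s) covers 1:s
floor of heap: 0:p, 1:s
completions by unplaced set U, small U first (add the entries for U minus each lowest piece of U):
  |U|=1: {4}:1  {5}:1
  |U|=2: {1,5}:1  {3,4}:1  {4,5}:2
  |U|=3: {1,4,5}:3  {2,3,4}:1  {3,4,5}:3
  |U|=4: {0,2,3,4}:1  {1,3,4,5}:6  {2,3,4,5}:4
  start at 0(p): 10
  start at 1(s): 5
sum over floor = 15

15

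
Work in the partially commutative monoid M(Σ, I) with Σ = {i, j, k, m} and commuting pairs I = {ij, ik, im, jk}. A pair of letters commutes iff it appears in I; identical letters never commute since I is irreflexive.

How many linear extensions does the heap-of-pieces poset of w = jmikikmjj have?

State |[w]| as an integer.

piece 0:j — minimal
piece 1:m rests on {0:j}
piece 2:i — minimal
piece 3:k rests on {1:m}
piece 4:i rests on {2:i}
piece 5:k rests on {3:k}
piece 6:m rests on {5:k}
piece 7:j rests on {6:m}
piece 8:j rests on {7:j}
minimal pieces: {0:j, 2:i}
ways to finish when only these pieces remain (= sum over removing one remaining piece with nothing left below it):
  1 left: {4}→1  {8}→1
  2 left: {2,4}→1  {4,8}→2  {7,8}→1
  3 left: {2,4,8}→3  {4,7,8}→3  {6,7,8}→1
  4 left: {2,4,7,8}→6  {4,6,7,8}→4  {5,6,7,8}→1
  5 left: {2,4,6,7,8}→10  {3,5,6,7,8}→1  {4,5,6,7,8}→5
  6 left: {1,3,5,6,7,8}→1  {2,4,5,6,7,8}→15  {3,4,5,6,7,8}→6
  7 left: {0,1,3,5,6,7,8}→1  {1,3,4,5,6,7,8}→7  {2,3,4,5,6,7,8}→21
  placing 0:j first → 28 extensions
  placing 2:i first → 8 extensions
total linear extensions = 36

36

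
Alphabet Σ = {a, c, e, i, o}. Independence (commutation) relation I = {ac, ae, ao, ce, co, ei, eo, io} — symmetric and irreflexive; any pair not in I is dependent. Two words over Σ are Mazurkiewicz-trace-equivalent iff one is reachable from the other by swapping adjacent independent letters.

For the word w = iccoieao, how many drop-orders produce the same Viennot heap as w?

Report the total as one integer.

0(i) covers ∅
1(c) covers 0:i
2(c) covers 1:c
3(o) covers ∅
4(i) covers 2:c
5(e) covers ∅
6(a) covers 4:i
7(o) covers 3:o
floor of heap: 0:i, 3:o, 5:e
completions by unplaced set U, small U first (add the entries for U minus each lowest piece of U):
  |U|=1: {5}:1  {6}:1  {7}:1
  |U|=2: {3,7}:1  {4,6}:1  {5,6}:2  {5,7}:2  {6,7}:2
  |U|=3: {2,4,6}:1  {3,5,7}:3  {3,6,7}:3  {4,5,6}:3  {4,6,7}:3  {5,6,7}:6
  |U|=4: {1,2,4,6}:1  {2,4,5,6}:4  {2,4,6,7}:4  {3,4,6,7}:6  {3,5,6,7}:12  {4,5,6,7}:12
  |U|=5: {0,1,2,4,6}:1  {1,2,4,5,6}:5  {1,2,4,6,7}:5  {2,3,4,6,7}:10  {2,4,5,6,7}:20  {3,4,5,6,7}:30
  |U|=6: {0,1,2,4,5,6}:6  {0,1,2,4,6,7}:6  {1,2,3,4,6,7}:15  {1,2,4,5,6,7}:30  {2,3,4,5,6,7}:60
  start at 0(i): 105
  start at 3(o): 42
  start at 5(e): 21
sum over floor = 168

168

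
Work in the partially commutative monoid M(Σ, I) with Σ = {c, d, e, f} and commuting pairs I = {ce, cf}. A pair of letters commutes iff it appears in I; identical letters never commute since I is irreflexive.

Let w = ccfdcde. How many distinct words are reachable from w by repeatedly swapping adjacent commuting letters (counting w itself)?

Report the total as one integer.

3

#0=c has no predecessor
#1=c depends on [0:c]
#2=f has no predecessor
#3=d depends on [1:c, 2:f]
#4=c depends on [3:d]
#5=d depends on [4:c]
#6=e depends on [5:d]
sources: [0:c, 2:f]
N(rest) = Σ N(rest − s) over sources s of rest; N(one piece) = 1:
  size 1 → [6]=1
  size 2 → [5,6]=1
  size 3 → [4,5,6]=1
  size 4 → [3,4,5,6]=1
  size 5 → [1,3,4,5,6]=1  [2,3,4,5,6]=1
  first=0(c) contributes 2
  first=2(f) contributes 1
|[w]| = 3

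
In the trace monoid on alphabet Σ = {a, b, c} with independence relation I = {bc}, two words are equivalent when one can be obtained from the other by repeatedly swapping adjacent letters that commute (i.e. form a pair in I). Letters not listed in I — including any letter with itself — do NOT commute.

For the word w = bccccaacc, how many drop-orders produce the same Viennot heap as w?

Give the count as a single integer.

drop 0:b onto floor
drop 1:c onto floor
drop 2:c onto {1:c}
drop 3:c onto {2:c}
drop 4:c onto {3:c}
drop 5:a onto {0:b, 4:c}
drop 6:a onto {5:a}
drop 7:c onto {6:a}
drop 8:c onto {7:c}
ground layer = {0:b, 1:c}
drop-orders for the pieces not yet dropped (sum over which currently-grounded one goes next):
  1 to go: {8} 1
  2 to go: {7,8} 1
  3 to go: {6,7,8} 1
  4 to go: {5,6,7,8} 1
  5 to go: {0,5,6,7,8} 1  {4,5,6,7,8} 1
  6 to go: {0,4,5,6,7,8} 2  {3,4,5,6,7,8} 1
  7 to go: {0,3,4,5,6,7,8} 3  {2,3,4,5,6,7,8} 1
  if 0:b drops first: 1 orders
  if 1:c drops first: 4 orders
heap linearizations: 5

5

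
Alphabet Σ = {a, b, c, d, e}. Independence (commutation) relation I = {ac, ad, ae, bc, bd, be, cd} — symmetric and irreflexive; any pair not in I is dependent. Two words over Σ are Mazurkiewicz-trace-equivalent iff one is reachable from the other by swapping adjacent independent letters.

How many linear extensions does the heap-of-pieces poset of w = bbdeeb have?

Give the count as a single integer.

drop 0:b onto floor
drop 1:b onto {0:b}
drop 2:d onto floor
drop 3:e onto {2:d}
drop 4:e onto {3:e}
drop 5:b onto {1:b}
ground layer = {0:b, 2:d}
drop-orders for the pieces not yet dropped (sum over which currently-grounded one goes next):
  1 to go: {4} 1  {5} 1
  2 to go: {1,5} 1  {3,4} 1  {4,5} 2
  3 to go: {0,1,5} 1  {1,4,5} 3  {2,3,4} 1  {3,4,5} 3
  4 to go: {0,1,4,5} 4  {1,3,4,5} 6  {2,3,4,5} 4
  if 0:b drops first: 10 orders
  if 2:d drops first: 10 orders
heap linearizations: 20

20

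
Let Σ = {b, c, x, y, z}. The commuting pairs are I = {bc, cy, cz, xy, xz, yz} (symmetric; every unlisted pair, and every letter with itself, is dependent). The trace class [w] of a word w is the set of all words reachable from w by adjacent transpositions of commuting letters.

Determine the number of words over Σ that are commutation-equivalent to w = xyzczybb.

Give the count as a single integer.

150

0(x) covers ∅
1(y) covers ∅
2(z) covers ∅
3(c) covers 0:x
4(z) covers 2:z
5(y) covers 1:y
6(b) covers 0:x, 4:z, 5:y
7(b) covers 6:b
floor of heap: 0:x, 1:y, 2:z
completions by unplaced set U, small U first (add the entries for U minus each lowest piece of U):
  |U|=1: {3}:1  {7}:1
  |U|=2: {3,7}:2  {6,7}:1
  |U|=3: {3,6,7}:3  {4,6,7}:1  {5,6,7}:1
  |U|=4: {0,3,6,7}:3  {1,5,6,7}:1  {2,4,6,7}:1  {3,4,6,7}:4  {3,5,6,7}:4  {4,5,6,7}:2
  |U|=5: {0,3,4,6,7}:7  {0,3,5,6,7}:7  {1,3,5,6,7}:5  {1,4,5,6,7}:3  {2,3,4,6,7}:5  {2,4,5,6,7}:3  {3,4,5,6,7}:10
  |U|=6: {0,1,3,5,6,7}:12  {0,2,3,4,6,7}:12  {0,3,4,5,6,7}:24  {1,2,4,5,6,7}:6  {1,3,4,5,6,7}:18  {2,3,4,5,6,7}:18
  start at 0(x): 42
  start at 1(y): 54
  start at 2(z): 54
sum over floor = 150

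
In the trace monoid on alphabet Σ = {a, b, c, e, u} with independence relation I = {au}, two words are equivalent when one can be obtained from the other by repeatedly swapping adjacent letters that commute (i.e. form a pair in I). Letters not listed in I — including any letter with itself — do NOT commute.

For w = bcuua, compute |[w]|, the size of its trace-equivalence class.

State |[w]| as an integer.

3

piece 0:b — minimal
piece 1:c rests on {0:b}
piece 2:u rests on {1:c}
piece 3:u rests on {2:u}
piece 4:a rests on {1:c}
minimal pieces: {0:b}
ways to finish when only these pieces remain (= sum over removing one remaining piece with nothing left below it):
  1 left: {3}→1  {4}→1
  2 left: {2,3}→1  {3,4}→2
  3 left: {2,3,4}→3
  placing 0:b first → 3 extensions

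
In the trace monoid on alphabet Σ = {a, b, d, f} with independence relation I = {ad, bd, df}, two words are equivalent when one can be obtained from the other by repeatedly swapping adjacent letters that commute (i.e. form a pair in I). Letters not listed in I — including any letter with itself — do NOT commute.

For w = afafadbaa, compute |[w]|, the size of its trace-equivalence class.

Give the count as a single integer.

drop 0:a onto floor
drop 1:f onto {0:a}
drop 2:a onto {1:f}
drop 3:f onto {2:a}
drop 4:a onto {3:f}
drop 5:d onto floor
drop 6:b onto {4:a}
drop 7:a onto {6:b}
drop 8:a onto {7:a}
ground layer = {0:a, 5:d}
drop-orders for the pieces not yet dropped (sum over which currently-grounded one goes next):
  1 to go: {5} 1  {8} 1
  2 to go: {5,8} 2  {7,8} 1
  3 to go: {5,7,8} 3  {6,7,8} 1
  4 to go: {4,6,7,8} 1  {5,6,7,8} 4
  5 to go: {3,4,6,7,8} 1  {4,5,6,7,8} 5
  6 to go: {2,3,4,6,7,8} 1  {3,4,5,6,7,8} 6
  7 to go: {1,2,3,4,6,7,8} 1  {2,3,4,5,6,7,8} 7
  if 0:a drops first: 8 orders
  if 5:d drops first: 1 orders
heap linearizations: 9

9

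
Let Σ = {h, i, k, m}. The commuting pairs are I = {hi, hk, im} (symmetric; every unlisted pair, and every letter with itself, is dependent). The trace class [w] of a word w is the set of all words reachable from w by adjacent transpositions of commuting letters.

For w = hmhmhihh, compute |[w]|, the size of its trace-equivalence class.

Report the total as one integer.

drop 0:h onto floor
drop 1:m onto {0:h}
drop 2:h onto {1:m}
drop 3:m onto {2:h}
drop 4:h onto {3:m}
drop 5:i onto floor
drop 6:h onto {4:h}
drop 7:h onto {6:h}
ground layer = {0:h, 5:i}
drop-orders for the pieces not yet dropped (sum over which currently-grounded one goes next):
  1 to go: {5} 1  {7} 1
  2 to go: {5,7} 2  {6,7} 1
  3 to go: {4,6,7} 1  {5,6,7} 3
  4 to go: {3,4,6,7} 1  {4,5,6,7} 4
  5 to go: {2,3,4,6,7} 1  {3,4,5,6,7} 5
  6 to go: {1,2,3,4,6,7} 1  {2,3,4,5,6,7} 6
  if 0:h drops first: 7 orders
  if 5:i drops first: 1 orders
heap linearizations: 8

8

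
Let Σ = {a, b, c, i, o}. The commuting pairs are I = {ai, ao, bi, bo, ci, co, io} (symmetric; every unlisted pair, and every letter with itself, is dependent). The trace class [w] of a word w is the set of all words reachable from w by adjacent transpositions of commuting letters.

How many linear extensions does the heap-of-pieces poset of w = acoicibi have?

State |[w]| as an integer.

drop 0:a onto floor
drop 1:c onto {0:a}
drop 2:o onto floor
drop 3:i onto floor
drop 4:c onto {1:c}
drop 5:i onto {3:i}
drop 6:b onto {4:c}
drop 7:i onto {5:i}
ground layer = {0:a, 2:o, 3:i}
drop-orders for the pieces not yet dropped (sum over which currently-grounded one goes next):
  1 to go: {2} 1  {6} 1  {7} 1
  2 to go: {2,6} 2  {2,7} 2  {4,6} 1  {5,7} 1  {6,7} 2
  3 to go: {1,4,6} 1  {2,4,6} 3  {2,5,7} 3  {2,6,7} 6  {3,5,7} 1  {4,6,7} 3  {5,6,7} 3
  4 to go: {0,1,4,6} 1  {1,2,4,6} 4  {1,4,6,7} 4  {2,3,5,7} 4  {2,4,6,7} 12  {2,5,6,7} 12  {3,5,6,7} 4  {4,5,6,7} 6
  5 to go: {0,1,2,4,6} 5  {0,1,4,6,7} 5  {1,2,4,6,7} 20  {1,4,5,6,7} 10  {2,3,5,6,7} 20  {2,4,5,6,7} 30  {3,4,5,6,7} 10
  6 to go: {0,1,2,4,6,7} 30  {0,1,4,5,6,7} 15  {1,2,4,5,6,7} 60  {1,3,4,5,6,7} 20  {2,3,4,5,6,7} 60
  if 0:a drops first: 140 orders
  if 2:o drops first: 35 orders
  if 3:i drops first: 105 orders
heap linearizations: 280

280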